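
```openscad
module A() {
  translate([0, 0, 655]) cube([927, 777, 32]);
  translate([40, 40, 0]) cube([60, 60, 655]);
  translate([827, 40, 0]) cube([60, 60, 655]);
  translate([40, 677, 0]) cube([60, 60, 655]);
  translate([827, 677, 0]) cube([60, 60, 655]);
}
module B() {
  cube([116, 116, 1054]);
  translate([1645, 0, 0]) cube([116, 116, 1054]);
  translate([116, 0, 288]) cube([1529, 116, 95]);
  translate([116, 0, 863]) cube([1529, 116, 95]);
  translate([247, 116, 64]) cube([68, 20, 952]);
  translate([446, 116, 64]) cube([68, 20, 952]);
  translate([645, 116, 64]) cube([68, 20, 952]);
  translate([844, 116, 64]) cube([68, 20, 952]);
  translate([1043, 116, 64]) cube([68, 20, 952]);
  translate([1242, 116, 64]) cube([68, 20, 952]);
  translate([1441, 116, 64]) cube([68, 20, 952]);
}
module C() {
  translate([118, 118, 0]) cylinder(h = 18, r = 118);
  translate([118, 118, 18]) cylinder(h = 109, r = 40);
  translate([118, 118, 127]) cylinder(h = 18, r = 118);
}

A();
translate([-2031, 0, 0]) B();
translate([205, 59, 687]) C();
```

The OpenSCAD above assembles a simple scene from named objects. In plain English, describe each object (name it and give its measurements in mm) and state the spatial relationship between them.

A is a table: top 927 mm (x) × 777 mm (y), 32 mm thick, upper face at z = 687 mm, on four 60×60 mm square legs, each inset 40 mm from the nearest pair of top edges, running from z = 0 to the bottom of the top.

B is a fence section. Two 116×116 mm posts, 1054 mm tall, stand on the floor with a clear span of 1529 mm between their inner faces. Two horizontal rails of 116×95 mm section span the gap between the posts with their undersides at z = 288 mm and z = 863 mm, flush with the posts' −y face. 7 pickets, each 68 mm wide, 20 mm thick and 952 mm tall, are fixed to the +y face of the rails with their bottoms at z = 64 mm, evenly spaced across the span with equal gaps (rounded down to the nearest mm) at the −x end and between each pair — any rounding remainder accumulates at the +x end.

C is a spool: two coaxial disc flanges of radius 118 mm and thickness 18 mm, joined by a core cylinder of radius 40 mm and height 109 mm. The lower flange rests on z = 0 and the three cylinders share a vertical axis.

The fence section is on the floor beside the table on its −x side. The spool is on top of the table.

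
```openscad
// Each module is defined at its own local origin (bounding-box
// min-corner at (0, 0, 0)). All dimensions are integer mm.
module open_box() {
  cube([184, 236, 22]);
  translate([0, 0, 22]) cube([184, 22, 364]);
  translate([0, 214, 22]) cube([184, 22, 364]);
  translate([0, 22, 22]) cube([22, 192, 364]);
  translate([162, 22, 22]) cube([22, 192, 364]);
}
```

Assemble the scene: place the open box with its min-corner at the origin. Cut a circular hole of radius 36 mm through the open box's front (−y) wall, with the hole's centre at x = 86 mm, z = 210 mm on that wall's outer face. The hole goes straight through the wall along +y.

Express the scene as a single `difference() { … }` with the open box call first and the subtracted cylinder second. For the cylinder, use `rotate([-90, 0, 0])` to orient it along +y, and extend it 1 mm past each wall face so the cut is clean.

difference() {
  open_box();
  translate([86, -1, 210]) rotate([-90, 0, 0]) cylinder(h = 24, r = 36);
}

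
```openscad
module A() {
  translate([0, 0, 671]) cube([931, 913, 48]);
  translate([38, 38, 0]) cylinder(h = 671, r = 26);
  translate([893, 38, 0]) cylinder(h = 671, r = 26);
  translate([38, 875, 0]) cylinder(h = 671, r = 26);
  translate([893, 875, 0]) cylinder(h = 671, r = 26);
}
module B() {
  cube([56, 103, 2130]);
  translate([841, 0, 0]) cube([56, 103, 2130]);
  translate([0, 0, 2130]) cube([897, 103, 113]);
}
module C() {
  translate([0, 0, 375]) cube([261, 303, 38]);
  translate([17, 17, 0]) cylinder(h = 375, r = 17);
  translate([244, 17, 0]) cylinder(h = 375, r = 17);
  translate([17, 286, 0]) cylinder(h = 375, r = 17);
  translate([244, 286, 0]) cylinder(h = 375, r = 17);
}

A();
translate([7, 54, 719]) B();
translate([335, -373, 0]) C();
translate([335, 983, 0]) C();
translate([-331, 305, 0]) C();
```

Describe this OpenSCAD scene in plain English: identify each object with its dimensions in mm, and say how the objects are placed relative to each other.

A is a table with a 931×913 mm rectangular top, 48 mm thick, top surface at z = 719 mm, supported by four round legs of 52 mm diameter, each leg's bounding box inset 12 mm from the nearest pair of top edges, running from the floor.

B is a rectangular door frame: two vertical jambs of 56×103 mm section, 2130 mm tall, with a clear opening 785 mm wide between their inner faces. A header 113 mm tall and 103 mm deep lies on top of the jambs and spans the full outside width.

C is a four-legged stool. The seat is 261×303 mm, 38 mm thick, top at z = 413 mm. It stands on four round legs, each 34 mm in diameter, from z = 0 to the seat underside, each leg's axis is inset half a diameter from the nearest pair of seat edges (so the leg's bounding box is flush with the corner).

The door frame is on top of the table. Three stools sit around the table at the −y, +y, −x sides.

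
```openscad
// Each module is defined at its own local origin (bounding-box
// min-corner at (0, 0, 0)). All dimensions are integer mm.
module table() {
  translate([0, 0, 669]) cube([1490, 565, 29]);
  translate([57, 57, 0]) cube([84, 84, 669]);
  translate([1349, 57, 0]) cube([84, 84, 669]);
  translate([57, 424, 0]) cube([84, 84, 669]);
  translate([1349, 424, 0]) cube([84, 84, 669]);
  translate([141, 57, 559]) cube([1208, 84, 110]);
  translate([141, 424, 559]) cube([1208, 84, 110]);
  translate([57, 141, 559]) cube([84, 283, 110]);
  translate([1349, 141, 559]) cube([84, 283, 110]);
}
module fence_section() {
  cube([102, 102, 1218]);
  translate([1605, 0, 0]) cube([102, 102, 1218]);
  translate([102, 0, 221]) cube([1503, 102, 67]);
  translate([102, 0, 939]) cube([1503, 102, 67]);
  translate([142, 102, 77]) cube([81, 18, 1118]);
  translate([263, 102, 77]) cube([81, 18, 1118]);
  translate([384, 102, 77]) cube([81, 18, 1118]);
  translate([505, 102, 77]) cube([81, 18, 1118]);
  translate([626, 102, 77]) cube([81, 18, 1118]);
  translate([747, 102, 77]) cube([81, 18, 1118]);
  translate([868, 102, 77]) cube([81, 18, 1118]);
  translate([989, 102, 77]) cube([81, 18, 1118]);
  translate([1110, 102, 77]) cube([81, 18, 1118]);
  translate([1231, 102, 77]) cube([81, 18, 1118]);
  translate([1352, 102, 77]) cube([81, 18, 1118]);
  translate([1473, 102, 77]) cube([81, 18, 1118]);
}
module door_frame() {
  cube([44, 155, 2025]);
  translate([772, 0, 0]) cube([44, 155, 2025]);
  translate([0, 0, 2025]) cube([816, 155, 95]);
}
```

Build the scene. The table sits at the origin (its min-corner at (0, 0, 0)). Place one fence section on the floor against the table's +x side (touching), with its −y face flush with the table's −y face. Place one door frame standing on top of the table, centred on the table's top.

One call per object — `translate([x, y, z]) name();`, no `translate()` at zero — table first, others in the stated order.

table();
translate([1490, 0, 0]) fence_section();
translate([337, 205, 698]) door_frame();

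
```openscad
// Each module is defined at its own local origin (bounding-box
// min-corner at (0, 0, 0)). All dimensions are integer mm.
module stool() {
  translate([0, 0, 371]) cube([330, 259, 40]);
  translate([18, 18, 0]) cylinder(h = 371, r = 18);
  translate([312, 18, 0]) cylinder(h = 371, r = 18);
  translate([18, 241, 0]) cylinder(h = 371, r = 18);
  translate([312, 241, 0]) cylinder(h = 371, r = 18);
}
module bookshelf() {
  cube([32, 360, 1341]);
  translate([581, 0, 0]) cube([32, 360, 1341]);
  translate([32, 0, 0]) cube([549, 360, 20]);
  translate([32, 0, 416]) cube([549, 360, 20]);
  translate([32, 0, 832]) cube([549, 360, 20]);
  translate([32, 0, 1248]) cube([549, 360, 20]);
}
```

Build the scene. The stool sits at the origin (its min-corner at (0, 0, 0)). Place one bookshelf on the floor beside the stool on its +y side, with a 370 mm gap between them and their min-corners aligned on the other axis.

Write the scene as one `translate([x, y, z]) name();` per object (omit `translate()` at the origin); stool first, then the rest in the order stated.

stool();
translate([0, 629, 0]) bookshelf();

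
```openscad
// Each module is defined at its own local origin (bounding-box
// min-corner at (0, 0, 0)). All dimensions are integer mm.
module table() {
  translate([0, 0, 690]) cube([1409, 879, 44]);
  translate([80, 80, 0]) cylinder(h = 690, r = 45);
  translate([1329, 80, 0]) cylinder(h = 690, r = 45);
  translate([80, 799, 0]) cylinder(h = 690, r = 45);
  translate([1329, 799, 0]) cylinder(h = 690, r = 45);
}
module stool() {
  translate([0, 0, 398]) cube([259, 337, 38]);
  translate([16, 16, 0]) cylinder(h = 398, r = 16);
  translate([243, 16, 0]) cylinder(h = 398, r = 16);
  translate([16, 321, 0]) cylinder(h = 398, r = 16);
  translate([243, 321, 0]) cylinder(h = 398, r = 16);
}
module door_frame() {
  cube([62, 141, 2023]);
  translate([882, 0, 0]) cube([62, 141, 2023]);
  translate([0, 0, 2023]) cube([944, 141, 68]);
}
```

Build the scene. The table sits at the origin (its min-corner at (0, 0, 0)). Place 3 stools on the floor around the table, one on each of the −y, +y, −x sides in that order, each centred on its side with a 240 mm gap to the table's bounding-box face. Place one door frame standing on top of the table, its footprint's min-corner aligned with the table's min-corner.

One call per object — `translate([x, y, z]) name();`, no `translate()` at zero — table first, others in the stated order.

table();
translate([575, -577, 0]) stool();
translate([575, 1119, 0]) stool();
translate([-499, 271, 0]) stool();
translate([0, 0, 734]) door_frame();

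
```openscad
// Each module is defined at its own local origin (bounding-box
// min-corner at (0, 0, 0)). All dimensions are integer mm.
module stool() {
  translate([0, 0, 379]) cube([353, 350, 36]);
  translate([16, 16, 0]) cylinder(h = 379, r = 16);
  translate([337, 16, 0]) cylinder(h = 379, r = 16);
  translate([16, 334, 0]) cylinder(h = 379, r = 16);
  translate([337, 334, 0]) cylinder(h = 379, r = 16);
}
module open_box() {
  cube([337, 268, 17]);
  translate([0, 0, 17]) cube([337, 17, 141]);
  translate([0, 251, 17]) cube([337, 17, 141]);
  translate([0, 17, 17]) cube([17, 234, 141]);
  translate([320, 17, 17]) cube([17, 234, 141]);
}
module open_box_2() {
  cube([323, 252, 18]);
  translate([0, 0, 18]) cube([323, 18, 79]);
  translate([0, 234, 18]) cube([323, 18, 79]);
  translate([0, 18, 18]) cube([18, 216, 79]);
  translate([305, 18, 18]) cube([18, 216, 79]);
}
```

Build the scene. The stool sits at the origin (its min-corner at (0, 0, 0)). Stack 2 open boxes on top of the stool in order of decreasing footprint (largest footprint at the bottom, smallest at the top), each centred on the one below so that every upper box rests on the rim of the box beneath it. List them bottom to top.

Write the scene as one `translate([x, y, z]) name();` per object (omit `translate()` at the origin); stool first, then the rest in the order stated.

stool();
translate([8, 41, 415]) open_box();
translate([15, 49, 573]) open_box_2();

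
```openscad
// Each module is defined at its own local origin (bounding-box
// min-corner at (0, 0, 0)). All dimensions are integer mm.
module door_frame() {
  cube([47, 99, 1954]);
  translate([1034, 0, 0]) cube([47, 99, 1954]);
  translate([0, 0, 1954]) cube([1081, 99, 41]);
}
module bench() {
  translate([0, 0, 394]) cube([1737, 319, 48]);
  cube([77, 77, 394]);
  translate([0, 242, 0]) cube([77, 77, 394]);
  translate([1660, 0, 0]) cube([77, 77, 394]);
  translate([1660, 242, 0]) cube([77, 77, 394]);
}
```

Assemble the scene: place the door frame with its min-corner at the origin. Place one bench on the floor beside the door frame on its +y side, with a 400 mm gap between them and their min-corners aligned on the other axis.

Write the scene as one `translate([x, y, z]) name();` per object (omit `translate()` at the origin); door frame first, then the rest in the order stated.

door_frame();
translate([0, 499, 0]) bench();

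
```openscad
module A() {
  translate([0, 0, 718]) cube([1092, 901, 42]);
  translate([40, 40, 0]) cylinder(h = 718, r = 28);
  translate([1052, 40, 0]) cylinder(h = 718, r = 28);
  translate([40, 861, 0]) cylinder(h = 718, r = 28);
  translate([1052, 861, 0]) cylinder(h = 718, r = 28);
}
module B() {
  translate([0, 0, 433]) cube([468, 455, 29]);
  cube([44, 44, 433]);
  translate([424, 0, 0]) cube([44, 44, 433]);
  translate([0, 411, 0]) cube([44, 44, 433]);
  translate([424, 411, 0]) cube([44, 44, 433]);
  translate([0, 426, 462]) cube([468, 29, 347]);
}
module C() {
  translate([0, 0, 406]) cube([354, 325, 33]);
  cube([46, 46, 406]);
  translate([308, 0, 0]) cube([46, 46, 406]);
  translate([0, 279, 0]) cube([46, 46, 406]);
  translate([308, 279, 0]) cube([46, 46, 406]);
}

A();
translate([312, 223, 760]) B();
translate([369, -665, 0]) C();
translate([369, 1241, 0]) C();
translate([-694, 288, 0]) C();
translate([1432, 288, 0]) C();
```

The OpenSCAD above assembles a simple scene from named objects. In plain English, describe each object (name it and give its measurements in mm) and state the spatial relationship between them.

A is a table: top 1092 mm (x) × 901 mm (y), 42 mm thick, upper face at z = 760 mm, on four round legs of 56 mm diameter, each leg's bounding box inset 12 mm from the nearest pair of top edges, running from z = 0 to the bottom of the top.

B is a chair: 468×455 mm seat, 29 mm thick, top at z = 462 mm, on four 44 mm square corner legs flush with the seat edges. A 29 mm thick backrest slab spans the full seat width, extending 347 mm above the seat top, its back face flush with the seat's +y edge.

C is a simple wooden stool: a rectangular seat 354 mm (x) by 325 mm (y), 33 mm thick, top face at z = 439 mm, on four square legs, each 46×46 mm in cross-section. The legs rest on z = 0, each flush with a corner of the seat.

The chair is on top of the table, centred. Four stools sit around the table at the −y, +y, −x, +x sides.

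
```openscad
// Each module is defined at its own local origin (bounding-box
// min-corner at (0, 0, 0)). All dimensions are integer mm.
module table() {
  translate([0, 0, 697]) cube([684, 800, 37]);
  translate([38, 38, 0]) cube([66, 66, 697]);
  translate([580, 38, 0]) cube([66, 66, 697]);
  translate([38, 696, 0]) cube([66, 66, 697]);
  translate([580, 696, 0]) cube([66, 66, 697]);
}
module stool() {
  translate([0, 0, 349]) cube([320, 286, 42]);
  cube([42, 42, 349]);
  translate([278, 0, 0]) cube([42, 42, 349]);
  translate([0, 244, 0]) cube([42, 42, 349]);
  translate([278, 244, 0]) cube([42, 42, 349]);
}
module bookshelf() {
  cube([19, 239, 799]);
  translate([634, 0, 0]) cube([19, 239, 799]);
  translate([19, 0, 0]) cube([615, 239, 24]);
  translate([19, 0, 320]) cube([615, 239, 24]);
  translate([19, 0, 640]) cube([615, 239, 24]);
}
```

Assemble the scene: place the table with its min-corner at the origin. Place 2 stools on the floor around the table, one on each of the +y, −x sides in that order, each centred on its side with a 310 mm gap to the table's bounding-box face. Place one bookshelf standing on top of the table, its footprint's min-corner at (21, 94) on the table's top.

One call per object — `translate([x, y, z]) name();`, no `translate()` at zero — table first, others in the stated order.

table();
translate([182, 1110, 0]) stool();
translate([-630, 257, 0]) stool();
translate([21, 94, 734]) bookshelf();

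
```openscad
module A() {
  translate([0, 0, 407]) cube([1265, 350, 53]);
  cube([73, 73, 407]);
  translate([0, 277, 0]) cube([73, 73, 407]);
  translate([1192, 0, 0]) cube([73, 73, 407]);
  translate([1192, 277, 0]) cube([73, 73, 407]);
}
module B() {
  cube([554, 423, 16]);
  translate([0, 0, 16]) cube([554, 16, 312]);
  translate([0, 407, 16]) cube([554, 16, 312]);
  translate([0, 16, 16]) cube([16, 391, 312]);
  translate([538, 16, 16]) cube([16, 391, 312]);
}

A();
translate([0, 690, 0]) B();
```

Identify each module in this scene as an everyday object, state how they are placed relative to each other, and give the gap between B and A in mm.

A is a bench. B is an open box. The open box is on the floor beside the bench on its +y side. The gap between the open box and the bench is 340 mm.

The open box's nearest face is 340 mm from the bench's +y face.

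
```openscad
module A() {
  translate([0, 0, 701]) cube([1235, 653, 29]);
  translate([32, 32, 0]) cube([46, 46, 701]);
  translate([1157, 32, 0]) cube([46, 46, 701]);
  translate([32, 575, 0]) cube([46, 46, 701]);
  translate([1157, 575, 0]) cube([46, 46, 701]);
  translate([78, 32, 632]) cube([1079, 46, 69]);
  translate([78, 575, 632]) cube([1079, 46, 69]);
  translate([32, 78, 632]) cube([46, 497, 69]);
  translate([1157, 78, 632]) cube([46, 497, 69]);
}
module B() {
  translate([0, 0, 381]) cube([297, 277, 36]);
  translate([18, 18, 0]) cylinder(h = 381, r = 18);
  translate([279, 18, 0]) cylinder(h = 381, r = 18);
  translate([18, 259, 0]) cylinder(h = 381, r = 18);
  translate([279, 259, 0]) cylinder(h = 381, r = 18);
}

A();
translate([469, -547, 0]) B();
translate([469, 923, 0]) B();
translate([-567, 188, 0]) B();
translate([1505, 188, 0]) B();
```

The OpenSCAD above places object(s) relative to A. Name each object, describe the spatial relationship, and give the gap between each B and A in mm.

Each stool's nearest face is 270 mm from the table's bounding box.

A is a table. B is a stool. Four stools sit around the table at the −y, +y, −x, +x sides. The gap between each stool and the table is 270 mm.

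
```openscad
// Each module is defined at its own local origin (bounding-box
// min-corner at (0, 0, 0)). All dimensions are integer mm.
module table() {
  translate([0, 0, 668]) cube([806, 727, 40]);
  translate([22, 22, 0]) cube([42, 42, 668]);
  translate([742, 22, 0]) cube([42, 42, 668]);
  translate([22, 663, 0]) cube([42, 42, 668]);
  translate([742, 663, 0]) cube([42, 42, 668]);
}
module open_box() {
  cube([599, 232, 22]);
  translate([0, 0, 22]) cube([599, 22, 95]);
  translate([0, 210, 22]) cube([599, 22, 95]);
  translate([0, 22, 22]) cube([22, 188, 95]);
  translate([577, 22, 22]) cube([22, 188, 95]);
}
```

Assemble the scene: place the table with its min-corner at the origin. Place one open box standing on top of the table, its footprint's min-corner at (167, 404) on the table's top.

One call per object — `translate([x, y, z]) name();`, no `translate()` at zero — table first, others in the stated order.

table();
translate([167, 404, 708]) open_box();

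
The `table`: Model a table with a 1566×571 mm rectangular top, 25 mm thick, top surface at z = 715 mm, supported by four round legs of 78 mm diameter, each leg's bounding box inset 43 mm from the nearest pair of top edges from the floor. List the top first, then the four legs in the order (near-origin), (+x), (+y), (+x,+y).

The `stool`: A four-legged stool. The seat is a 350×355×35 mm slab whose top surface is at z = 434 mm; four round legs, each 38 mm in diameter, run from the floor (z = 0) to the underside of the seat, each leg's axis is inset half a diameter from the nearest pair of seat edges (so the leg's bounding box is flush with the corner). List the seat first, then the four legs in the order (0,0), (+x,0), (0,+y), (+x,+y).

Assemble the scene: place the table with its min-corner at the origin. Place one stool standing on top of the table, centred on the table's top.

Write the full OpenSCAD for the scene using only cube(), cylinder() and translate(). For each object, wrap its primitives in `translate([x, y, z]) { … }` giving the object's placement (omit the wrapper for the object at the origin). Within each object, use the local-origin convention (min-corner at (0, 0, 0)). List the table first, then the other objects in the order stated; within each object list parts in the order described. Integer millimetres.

translate([0, 0, 690]) cube([1566, 571, 25]);
translate([82, 82, 0]) cylinder(h = 690, r = 39);
translate([1484, 82, 0]) cylinder(h = 690, r = 39);
translate([82, 489, 0]) cylinder(h = 690, r = 39);
translate([1484, 489, 0]) cylinder(h = 690, r = 39);
translate([608, 108, 715]) {
  translate([0, 0, 399]) cube([350, 355, 35]);
  translate([19, 19, 0]) cylinder(h = 399, r = 19);
  translate([331, 19, 0]) cylinder(h = 399, r = 19);
  translate([19, 336, 0]) cylinder(h = 399, r = 19);
  translate([331, 336, 0]) cylinder(h = 399, r = 19);
}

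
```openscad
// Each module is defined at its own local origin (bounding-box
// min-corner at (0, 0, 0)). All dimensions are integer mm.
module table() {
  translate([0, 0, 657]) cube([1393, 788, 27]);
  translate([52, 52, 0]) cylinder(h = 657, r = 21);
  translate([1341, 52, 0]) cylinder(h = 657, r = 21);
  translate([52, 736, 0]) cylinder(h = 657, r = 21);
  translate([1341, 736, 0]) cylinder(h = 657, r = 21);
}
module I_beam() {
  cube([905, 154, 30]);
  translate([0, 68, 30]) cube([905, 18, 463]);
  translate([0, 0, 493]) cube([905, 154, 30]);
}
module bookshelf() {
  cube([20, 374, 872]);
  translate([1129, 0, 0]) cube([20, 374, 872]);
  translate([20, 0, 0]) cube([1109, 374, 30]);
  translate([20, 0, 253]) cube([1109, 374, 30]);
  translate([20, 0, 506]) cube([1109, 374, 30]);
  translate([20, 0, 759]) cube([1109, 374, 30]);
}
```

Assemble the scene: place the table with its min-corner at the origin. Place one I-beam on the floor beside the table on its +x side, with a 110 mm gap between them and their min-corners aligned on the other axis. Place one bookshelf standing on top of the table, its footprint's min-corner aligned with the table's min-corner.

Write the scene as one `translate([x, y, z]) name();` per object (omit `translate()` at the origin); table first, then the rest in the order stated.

table();
translate([1503, 0, 0]) I_beam();
translate([0, 0, 684]) bookshelf();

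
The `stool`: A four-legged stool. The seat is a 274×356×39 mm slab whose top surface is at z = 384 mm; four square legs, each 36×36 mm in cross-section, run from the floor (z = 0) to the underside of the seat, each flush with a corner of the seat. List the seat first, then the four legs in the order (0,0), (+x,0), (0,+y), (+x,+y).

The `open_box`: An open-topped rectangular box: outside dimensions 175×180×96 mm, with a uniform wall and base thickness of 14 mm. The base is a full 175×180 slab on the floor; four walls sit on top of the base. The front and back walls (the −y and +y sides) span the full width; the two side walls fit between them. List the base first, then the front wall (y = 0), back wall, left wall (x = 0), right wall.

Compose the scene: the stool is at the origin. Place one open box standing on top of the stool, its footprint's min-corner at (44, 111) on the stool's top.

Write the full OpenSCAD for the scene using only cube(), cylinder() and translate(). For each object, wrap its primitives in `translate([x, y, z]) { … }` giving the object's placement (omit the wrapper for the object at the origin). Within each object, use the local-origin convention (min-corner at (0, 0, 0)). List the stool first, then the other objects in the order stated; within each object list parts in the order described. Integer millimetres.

translate([0, 0, 345]) cube([274, 356, 39]);
cube([36, 36, 345]);
translate([238, 0, 0]) cube([36, 36, 345]);
translate([0, 320, 0]) cube([36, 36, 345]);
translate([238, 320, 0]) cube([36, 36, 345]);
translate([44, 111, 384]) {
  cube([175, 180, 14]);
  translate([0, 0, 14]) cube([175, 14, 82]);
  translate([0, 166, 14]) cube([175, 14, 82]);
  translate([0, 14, 14]) cube([14, 152, 82]);
  translate([161, 14, 14]) cube([14, 152, 82]);
}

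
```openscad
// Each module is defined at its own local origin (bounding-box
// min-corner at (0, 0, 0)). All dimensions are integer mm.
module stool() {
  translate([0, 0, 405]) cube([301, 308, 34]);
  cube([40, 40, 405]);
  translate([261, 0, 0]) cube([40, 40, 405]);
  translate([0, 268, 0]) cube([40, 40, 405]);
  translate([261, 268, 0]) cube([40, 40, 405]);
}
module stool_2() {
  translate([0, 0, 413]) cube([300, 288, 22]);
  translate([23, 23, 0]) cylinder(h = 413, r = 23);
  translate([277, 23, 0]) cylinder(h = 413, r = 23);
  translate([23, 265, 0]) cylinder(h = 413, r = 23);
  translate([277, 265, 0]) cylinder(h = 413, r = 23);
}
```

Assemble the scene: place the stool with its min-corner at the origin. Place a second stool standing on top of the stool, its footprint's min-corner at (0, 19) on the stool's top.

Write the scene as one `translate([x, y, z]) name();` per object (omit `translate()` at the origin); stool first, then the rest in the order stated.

stool();
translate([0, 19, 439]) stool_2();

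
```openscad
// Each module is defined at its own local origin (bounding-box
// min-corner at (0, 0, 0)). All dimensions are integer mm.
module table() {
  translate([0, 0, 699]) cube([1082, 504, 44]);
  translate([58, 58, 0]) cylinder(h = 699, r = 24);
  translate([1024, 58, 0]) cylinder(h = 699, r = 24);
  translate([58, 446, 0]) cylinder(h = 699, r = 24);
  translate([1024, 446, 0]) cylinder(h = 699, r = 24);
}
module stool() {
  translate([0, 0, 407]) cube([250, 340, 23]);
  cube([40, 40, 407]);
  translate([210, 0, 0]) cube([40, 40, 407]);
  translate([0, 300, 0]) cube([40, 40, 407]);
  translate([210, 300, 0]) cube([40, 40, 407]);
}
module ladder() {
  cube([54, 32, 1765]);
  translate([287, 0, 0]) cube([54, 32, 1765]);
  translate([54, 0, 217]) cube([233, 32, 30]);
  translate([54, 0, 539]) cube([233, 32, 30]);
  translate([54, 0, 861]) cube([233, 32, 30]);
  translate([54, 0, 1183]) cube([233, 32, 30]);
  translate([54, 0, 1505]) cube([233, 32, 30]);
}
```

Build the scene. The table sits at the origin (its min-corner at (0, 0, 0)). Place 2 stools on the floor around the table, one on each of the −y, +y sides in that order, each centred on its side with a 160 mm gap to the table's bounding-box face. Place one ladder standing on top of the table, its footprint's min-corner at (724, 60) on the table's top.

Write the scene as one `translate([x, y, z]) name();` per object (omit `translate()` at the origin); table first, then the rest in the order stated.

table();
translate([416, -500, 0]) stool();
translate([416, 664, 0]) stool();
translate([724, 60, 743]) ladder();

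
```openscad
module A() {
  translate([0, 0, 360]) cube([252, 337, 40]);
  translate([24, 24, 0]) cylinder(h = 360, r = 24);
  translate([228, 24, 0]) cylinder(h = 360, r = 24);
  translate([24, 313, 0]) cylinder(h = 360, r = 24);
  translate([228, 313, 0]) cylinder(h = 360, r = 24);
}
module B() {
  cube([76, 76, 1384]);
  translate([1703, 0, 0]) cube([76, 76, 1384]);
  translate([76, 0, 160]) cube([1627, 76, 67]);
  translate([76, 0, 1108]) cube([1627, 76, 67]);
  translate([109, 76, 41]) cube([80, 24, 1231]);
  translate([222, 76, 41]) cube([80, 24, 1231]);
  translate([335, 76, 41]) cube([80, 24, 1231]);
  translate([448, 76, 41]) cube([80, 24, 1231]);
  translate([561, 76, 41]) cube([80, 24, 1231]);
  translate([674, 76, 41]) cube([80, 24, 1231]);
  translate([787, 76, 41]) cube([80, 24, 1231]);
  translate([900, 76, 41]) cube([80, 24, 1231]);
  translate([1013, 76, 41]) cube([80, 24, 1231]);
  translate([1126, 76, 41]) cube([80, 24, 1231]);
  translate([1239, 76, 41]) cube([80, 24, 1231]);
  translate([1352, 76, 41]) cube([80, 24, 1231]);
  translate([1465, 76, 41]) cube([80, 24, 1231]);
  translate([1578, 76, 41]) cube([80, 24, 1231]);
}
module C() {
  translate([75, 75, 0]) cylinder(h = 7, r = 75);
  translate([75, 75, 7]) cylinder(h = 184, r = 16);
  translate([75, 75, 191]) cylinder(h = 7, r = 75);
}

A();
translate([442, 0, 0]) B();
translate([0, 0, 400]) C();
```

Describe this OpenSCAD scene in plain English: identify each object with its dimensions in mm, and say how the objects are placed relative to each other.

A is a four-legged stool. The seat is a 252×337×40 mm slab whose top surface is at z = 400 mm; four round legs, each 48 mm in diameter, run from the floor (z = 0) to the underside of the seat, each leg's axis is inset half a diameter from the nearest pair of seat edges (so the leg's bounding box is flush with the corner).

B is a fence section. Two 76×76 mm posts, 1384 mm tall, stand on the floor with a clear span of 1627 mm between their inner faces. Two horizontal rails of 76×67 mm section span the gap between the posts with their undersides at z = 160 mm and z = 1108 mm, flush with the posts' −y face. 14 pickets, each 80 mm wide, 24 mm thick and 1231 mm tall, are fixed to the +y face of the rails with their bottoms at z = 41 mm, evenly spaced across the span with equal gaps (rounded down to the nearest mm) at the −x end and between each pair — any rounding remainder accumulates at the +x end.

C is a spool: two coaxial disc flanges of radius 75 mm and thickness 7 mm, joined by a core cylinder of radius 16 mm and height 184 mm. The lower flange rests on z = 0 and the three cylinders share a vertical axis.

The fence section is on the floor beside the stool on its +x side. The spool is on top of the stool.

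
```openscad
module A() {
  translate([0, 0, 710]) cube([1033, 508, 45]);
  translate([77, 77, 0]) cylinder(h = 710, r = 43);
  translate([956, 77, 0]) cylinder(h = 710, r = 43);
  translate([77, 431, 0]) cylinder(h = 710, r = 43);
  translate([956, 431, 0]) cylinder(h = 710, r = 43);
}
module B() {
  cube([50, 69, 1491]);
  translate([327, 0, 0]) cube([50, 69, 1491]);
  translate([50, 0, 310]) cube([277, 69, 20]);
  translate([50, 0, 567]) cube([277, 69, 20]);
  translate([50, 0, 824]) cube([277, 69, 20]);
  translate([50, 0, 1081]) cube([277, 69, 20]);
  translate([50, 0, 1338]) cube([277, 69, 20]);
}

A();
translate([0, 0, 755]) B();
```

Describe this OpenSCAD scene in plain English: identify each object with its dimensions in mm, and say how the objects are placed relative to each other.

A is a table with a 1033×508 mm rectangular top, 45 mm thick, top surface at z = 755 mm, supported by four round legs of 86 mm diameter, each leg's bounding box inset 34 mm from the nearest pair of top edges, running from the floor.

B is a wooden ladder with two side rails of 50×69 mm section and 1491 mm height, set 377 mm apart overall. Between them run 5 rectangular rungs (69 mm deep, 20 mm thick), front faces flush with the rails' −y face. The bottom of the first rung is 310 mm above the floor and each subsequent rung is 257 mm higher than the one below.

The ladder is on top of the table.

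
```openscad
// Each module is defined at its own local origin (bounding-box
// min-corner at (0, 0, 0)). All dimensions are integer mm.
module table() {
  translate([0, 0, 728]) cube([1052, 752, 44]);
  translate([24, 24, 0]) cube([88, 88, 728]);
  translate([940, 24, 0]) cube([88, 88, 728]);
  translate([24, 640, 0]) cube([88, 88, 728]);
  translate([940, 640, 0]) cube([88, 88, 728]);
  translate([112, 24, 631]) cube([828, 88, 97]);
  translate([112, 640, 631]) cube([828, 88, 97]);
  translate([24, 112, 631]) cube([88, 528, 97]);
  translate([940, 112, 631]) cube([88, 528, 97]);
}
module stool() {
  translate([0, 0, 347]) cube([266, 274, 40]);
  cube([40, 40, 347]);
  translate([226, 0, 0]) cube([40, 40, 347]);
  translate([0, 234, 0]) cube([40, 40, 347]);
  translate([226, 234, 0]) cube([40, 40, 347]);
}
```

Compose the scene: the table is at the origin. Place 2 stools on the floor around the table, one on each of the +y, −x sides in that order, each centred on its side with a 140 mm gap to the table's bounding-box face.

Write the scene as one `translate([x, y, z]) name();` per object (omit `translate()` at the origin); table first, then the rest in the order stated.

table();
translate([393, 892, 0]) stool();
translate([-406, 239, 0]) stool();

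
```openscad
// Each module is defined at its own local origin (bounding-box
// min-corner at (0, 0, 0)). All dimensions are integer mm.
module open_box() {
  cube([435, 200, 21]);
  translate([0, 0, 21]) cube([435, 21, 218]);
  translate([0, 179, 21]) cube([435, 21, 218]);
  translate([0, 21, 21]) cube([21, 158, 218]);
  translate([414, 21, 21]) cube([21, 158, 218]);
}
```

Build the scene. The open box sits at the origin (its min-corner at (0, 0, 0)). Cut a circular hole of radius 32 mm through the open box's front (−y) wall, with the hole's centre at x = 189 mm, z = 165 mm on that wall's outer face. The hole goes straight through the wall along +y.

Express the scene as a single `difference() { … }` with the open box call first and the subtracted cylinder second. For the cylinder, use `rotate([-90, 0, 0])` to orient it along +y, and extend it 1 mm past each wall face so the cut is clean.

difference() {
  open_box();
  translate([189, -1, 165]) rotate([-90, 0, 0]) cylinder(h = 23, r = 32);
}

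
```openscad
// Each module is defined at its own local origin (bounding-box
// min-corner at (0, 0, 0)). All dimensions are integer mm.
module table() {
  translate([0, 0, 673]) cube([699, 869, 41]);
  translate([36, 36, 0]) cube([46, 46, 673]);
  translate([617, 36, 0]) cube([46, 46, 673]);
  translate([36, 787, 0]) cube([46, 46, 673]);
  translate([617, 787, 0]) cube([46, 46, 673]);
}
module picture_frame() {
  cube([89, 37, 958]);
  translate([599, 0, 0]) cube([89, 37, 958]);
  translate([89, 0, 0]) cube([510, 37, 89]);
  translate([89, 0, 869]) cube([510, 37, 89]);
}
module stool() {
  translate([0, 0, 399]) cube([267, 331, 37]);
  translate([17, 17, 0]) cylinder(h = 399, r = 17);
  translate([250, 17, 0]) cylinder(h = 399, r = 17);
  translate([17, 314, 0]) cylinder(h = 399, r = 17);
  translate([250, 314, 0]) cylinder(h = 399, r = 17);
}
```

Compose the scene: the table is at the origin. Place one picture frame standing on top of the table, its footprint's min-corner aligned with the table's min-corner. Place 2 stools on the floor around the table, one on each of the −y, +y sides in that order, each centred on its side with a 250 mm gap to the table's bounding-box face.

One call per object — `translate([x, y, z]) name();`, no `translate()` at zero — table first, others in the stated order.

table();
translate([0, 0, 714]) picture_frame();
translate([216, -581, 0]) stool();
translate([216, 1119, 0]) stool();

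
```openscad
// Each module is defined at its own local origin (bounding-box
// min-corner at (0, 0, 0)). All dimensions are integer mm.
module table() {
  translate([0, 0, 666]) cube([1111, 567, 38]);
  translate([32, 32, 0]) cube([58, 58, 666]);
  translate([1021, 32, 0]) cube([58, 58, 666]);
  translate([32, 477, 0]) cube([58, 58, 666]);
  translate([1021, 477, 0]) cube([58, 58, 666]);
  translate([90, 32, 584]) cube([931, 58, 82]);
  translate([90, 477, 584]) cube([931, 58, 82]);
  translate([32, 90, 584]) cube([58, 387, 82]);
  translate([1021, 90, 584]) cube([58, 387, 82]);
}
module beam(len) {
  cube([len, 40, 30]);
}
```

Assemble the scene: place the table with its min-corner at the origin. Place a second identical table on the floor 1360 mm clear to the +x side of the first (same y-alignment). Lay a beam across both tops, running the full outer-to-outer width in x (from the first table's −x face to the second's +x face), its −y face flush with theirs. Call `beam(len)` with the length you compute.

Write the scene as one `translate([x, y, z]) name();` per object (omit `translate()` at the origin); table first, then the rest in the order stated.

table();
translate([2471, 0, 0]) table();
translate([0, 0, 704]) beam(3582);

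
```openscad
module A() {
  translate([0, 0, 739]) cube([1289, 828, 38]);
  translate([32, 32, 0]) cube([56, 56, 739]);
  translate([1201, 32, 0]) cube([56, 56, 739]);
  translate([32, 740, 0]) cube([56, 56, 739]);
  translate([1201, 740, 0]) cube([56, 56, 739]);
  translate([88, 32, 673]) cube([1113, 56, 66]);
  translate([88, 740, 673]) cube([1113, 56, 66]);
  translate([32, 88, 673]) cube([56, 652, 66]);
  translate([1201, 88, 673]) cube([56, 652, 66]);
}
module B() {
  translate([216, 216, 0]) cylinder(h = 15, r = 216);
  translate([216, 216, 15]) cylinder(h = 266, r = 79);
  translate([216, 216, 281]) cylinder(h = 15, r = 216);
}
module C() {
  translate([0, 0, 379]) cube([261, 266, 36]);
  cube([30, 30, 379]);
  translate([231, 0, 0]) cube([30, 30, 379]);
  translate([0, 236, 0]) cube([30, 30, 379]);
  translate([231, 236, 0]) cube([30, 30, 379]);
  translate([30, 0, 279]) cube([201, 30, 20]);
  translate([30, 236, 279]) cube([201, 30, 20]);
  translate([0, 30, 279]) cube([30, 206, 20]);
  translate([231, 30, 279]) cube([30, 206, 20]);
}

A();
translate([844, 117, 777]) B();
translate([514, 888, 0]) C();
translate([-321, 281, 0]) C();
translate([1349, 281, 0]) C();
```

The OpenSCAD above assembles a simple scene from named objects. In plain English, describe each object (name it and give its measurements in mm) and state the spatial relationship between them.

A is a rectangular dining table. The top is 1289×828×38 mm with its upper surface at z = 777 mm. It stands on four 56×56 mm square legs, each inset 32 mm from the nearest pair of top edges, running from the floor to the underside of the top. Four apron rails, 56 mm thick and 66 mm tall, run between adjacent legs with their top edges flush with the underside of the top and their outer faces flush with the legs' outer faces.

B is a spool: two coaxial disc flanges of radius 216 mm and thickness 15 mm, joined by a core cylinder of radius 79 mm and height 266 mm. The lower flange rests on z = 0 and the three cylinders share a vertical axis.

C is a four-legged stool. The seat is a 261×266×36 mm slab whose top surface is at z = 415 mm; four square legs, each 30×30 mm in cross-section, run from the floor (z = 0) to the underside of the seat, each flush with a corner of the seat. Four stretchers, 30 mm wide and 20 mm tall, connect adjacent legs with their undersides at z = 279 mm, each running between the inner faces of the legs it joins and aligned with the legs' outer faces on the other axis.

The spool is on top of the table. Three stools sit around the table at the +y, −x, +x sides.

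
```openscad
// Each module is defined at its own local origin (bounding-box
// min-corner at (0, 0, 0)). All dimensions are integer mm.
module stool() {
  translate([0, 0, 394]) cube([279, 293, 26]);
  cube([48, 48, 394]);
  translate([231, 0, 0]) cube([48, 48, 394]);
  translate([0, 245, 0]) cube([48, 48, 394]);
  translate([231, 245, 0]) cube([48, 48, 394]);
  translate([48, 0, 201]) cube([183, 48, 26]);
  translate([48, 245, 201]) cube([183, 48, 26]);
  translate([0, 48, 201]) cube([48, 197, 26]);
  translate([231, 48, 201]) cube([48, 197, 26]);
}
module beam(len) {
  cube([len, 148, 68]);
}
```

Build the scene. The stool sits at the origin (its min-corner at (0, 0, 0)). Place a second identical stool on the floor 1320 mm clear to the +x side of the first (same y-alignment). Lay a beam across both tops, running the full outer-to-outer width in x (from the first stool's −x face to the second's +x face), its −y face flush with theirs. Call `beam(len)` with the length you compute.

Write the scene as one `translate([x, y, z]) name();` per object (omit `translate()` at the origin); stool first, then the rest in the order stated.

stool();
translate([1599, 0, 0]) stool();
translate([0, 0, 420]) beam(1878);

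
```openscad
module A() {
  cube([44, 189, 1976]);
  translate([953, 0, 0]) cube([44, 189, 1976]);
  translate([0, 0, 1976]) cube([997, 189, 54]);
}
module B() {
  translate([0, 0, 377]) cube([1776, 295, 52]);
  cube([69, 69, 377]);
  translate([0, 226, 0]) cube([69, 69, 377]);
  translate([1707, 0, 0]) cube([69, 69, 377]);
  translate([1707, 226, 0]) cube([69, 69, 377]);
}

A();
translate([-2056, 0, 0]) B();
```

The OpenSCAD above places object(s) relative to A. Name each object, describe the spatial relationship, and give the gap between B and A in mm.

A is a door frame. B is a bench. The bench is on the floor beside the door frame on its −x side. The gap between the bench and the door frame is 280 mm.

The bench's nearest face is 280 mm from the door frame's −x face.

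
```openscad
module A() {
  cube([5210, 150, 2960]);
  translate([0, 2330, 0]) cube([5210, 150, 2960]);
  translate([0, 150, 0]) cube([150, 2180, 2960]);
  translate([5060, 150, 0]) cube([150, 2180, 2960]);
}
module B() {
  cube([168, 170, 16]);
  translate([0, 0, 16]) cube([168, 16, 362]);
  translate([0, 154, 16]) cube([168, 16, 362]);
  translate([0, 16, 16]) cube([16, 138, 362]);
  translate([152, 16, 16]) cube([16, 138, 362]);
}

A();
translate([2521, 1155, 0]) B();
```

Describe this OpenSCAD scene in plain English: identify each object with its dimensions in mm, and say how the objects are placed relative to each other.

A is a box-shaped house frame (walls only): outside footprint 5210×2480 mm, wall height 2960 mm, wall thickness 150 mm. The two y-facing walls run the full x-width; the two x-facing walls fit between the inner faces of the y-facing walls.

B is an open storage box with external size 168×170×378 mm and wall thickness 16 mm (the base is also 16 mm thick). The base covers the whole footprint; the four walls stand on the base, with the y-facing walls full-width and the x-facing walls fitting between their inner faces.

The open box sits inside the house frame, centred.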